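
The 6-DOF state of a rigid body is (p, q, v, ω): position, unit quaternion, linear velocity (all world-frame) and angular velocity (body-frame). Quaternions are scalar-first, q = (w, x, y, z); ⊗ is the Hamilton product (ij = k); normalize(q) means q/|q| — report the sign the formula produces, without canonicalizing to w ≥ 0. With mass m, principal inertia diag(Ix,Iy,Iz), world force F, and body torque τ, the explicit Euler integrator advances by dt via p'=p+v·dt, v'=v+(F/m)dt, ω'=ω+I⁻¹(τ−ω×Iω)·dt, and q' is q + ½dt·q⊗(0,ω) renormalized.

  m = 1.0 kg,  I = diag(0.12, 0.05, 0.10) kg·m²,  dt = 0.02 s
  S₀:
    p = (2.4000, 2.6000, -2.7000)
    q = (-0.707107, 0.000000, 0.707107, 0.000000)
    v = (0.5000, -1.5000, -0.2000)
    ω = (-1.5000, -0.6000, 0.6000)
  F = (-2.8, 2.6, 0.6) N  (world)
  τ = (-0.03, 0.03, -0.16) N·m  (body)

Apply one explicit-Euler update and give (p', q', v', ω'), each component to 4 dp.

α = I⁻¹(τ − ω×Iω) = (-0.1000, 0.9600, -0.9700)
ω + α·dt = (-1.5020, -0.5808, 0.5806)
q⊗(0,ω) = (0.4242642, 1.4849247, 0.4242642, 0.6363963)
q' = normalize(q + ½dt·q⊗(0,ω)) = (-0.7028, 0.0148, 0.7112, 0.0064)
linear accel F/m = (-2.8000, 2.6000, 0.6000)
p' = p + v·dt = (2.4100, 2.5700, -2.7040)
v' = v + a·dt = (0.4440, -1.4480, -0.1880)

p' = (2.4100, 2.5700, -2.7040)
q' = (-0.7028, 0.0148, 0.7112, 0.0064)
v' = (0.4440, -1.4480, -0.1880)
ω' = (-1.5020, -0.5808, 0.5806)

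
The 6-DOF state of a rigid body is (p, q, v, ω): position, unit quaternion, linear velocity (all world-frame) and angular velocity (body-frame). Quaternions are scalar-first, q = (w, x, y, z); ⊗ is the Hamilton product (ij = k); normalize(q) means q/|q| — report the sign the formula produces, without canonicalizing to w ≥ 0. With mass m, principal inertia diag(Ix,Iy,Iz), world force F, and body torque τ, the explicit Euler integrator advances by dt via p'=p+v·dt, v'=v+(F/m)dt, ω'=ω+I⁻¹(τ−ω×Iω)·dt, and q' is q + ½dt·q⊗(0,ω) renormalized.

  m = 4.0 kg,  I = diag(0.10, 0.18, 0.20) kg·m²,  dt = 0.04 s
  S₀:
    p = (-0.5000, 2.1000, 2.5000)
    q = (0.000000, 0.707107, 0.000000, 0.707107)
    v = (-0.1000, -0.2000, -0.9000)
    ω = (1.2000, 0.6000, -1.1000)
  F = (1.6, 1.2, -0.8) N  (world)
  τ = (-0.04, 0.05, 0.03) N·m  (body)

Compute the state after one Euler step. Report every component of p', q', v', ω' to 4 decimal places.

a = (0.4000, 0.3000, -0.2000)
p + v·dt = (-0.5040, 2.0920, 2.4640)
new velocity v' = (-0.0840, -0.1880, -0.9080)
α = I⁻¹(τ − ω×Iω) = (-0.2680, -0.4556, -0.1380)
new body rate ω' = (1.1893, 0.5818, -1.1055)
2q̇ = q⊗(0,ω) = (-0.0707107, -0.4242642, 1.6263461, 0.4242642)
q + ½dt·q⊗(0,ω), renormalized = (-0.0014, 0.6982, 0.0325, 0.7152)

p' = (-0.5040, 2.0920, 2.4640)
q' = (-0.0014, 0.6982, 0.0325, 0.7152)
v' = (-0.0840, -0.1880, -0.9080)
ω' = (1.1893, 0.5818, -1.1055)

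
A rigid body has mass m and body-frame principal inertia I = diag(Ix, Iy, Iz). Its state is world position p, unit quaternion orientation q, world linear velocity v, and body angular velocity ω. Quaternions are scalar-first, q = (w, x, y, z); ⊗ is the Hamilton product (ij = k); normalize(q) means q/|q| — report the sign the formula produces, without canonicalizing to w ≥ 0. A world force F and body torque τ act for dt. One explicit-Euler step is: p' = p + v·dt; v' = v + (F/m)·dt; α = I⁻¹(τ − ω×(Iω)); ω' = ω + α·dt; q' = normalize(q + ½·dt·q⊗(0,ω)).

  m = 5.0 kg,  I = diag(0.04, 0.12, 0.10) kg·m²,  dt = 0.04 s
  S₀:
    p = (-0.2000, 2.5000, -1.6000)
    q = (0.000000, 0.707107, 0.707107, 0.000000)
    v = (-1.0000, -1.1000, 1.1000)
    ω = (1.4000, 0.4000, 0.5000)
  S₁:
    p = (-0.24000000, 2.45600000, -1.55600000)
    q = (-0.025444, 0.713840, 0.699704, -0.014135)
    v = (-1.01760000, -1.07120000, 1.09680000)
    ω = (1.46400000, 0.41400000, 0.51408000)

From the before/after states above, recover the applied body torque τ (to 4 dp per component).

τ = (0.0600, 0.0000, 0.0800)

rate change Δω = (0.06400000, 0.01400000, 0.01408000)
ω₀×(Iω₀) = (-0.0040, -0.0420, 0.0448)
applied torque τ = (0.0600, 0.0000, 0.0800)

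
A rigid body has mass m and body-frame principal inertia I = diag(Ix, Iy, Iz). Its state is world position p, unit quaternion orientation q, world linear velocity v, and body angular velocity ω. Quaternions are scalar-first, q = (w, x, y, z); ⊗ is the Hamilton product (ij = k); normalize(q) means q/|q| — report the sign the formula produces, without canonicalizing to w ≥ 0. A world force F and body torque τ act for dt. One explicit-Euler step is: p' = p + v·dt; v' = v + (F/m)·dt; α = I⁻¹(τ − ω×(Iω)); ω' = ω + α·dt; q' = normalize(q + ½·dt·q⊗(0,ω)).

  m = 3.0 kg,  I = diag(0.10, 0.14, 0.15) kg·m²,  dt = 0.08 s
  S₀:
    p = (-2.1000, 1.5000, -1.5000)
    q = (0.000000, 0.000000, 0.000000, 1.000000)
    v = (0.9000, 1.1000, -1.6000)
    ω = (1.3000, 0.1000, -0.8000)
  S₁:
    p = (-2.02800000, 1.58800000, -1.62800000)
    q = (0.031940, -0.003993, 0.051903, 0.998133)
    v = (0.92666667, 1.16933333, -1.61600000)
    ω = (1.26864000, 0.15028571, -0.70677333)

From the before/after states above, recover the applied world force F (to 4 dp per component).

F = (1.0000, 2.6000, -0.6000)

velocity change Δv = (0.02666667, 0.06933333, -0.01600000)
m·(v₁−v₀)/dt = (1.0000, 2.6000, -0.6000)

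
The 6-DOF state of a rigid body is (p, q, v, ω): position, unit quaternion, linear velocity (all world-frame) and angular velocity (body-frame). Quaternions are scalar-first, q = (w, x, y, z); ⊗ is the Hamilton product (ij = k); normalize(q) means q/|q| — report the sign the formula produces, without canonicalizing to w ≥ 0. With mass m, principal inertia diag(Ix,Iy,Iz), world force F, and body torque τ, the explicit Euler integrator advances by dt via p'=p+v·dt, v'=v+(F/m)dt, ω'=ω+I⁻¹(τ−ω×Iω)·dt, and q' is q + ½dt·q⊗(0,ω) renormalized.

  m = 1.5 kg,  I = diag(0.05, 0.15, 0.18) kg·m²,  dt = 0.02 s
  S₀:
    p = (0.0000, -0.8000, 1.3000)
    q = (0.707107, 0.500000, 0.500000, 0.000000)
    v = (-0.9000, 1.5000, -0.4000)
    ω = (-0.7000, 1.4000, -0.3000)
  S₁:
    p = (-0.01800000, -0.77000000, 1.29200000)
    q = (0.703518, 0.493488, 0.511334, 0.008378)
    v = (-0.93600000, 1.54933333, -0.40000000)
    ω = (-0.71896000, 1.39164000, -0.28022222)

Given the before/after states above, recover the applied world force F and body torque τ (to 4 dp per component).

Δv = v₁−v₀ = (-0.03600000, 0.04933333, 0.00000000)
F = m·Δv/dt = (-2.7000, 3.7000, 0.0000)
ω₁ − ω₀ = (-0.01896000, -0.00836000, 0.01977778)
ω₀×(Iω₀) = (-0.0126, -0.0273, -0.0980)
τ = I·(Δω/dt) + ω₀×(Iω₀) = (-0.0600, -0.0900, 0.0800)

F = (-2.7000, 3.7000, 0.0000)
τ = (-0.0600, -0.0900, 0.0800)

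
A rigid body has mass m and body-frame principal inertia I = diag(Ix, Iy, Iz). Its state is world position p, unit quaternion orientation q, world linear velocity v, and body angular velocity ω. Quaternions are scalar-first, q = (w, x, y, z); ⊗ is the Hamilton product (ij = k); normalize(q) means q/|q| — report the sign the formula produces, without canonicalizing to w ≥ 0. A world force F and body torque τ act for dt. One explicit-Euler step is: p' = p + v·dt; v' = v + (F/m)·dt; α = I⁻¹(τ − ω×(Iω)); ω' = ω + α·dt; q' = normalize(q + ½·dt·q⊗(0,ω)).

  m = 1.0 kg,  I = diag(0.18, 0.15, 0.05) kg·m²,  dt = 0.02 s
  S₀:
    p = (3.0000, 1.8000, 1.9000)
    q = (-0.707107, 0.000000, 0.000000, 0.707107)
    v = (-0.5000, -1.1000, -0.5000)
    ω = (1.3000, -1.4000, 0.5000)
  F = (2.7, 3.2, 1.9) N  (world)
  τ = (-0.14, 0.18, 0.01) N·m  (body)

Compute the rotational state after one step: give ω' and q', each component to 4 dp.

gyro term ω×Iω = (0.0700, 0.0845, 0.0546)
α = I⁻¹(τ − ω×Iω) = (-1.1667, 0.6367, -0.8920)
ω + α·dt = (1.2767, -1.3873, 0.4822)
q⊗(0,ω) = (-0.3535535, 0.0707107, 1.9091889, -0.3535535)
q' = normalize(q + ½dt·q⊗(0,ω)) = (-0.7105, 0.0007, 0.0191, 0.7034)

ω' = (1.2767, -1.3873, 0.4822)
q' = (-0.7105, 0.0007, 0.0191, 0.7034)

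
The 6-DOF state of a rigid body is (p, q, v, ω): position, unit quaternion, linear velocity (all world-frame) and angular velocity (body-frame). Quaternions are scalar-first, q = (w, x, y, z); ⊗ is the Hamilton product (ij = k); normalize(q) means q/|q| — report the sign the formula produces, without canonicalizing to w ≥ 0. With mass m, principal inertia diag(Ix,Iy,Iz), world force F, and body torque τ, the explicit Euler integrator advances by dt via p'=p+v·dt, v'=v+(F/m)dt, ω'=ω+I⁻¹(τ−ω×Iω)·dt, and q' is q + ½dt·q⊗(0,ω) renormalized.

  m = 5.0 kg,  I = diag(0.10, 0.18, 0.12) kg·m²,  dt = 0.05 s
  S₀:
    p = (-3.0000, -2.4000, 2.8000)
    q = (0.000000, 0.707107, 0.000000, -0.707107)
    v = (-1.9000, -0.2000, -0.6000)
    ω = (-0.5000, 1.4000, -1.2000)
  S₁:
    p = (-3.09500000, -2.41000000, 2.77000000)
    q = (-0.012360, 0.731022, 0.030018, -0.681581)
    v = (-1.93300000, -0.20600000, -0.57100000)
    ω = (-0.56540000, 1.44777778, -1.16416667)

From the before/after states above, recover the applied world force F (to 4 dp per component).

v₁ − v₀ = (-0.03300000, -0.00600000, 0.02900000)
F = m·Δv/dt = (-3.3000, -0.6000, 2.9000)

F = (-3.3000, -0.6000, 2.9000)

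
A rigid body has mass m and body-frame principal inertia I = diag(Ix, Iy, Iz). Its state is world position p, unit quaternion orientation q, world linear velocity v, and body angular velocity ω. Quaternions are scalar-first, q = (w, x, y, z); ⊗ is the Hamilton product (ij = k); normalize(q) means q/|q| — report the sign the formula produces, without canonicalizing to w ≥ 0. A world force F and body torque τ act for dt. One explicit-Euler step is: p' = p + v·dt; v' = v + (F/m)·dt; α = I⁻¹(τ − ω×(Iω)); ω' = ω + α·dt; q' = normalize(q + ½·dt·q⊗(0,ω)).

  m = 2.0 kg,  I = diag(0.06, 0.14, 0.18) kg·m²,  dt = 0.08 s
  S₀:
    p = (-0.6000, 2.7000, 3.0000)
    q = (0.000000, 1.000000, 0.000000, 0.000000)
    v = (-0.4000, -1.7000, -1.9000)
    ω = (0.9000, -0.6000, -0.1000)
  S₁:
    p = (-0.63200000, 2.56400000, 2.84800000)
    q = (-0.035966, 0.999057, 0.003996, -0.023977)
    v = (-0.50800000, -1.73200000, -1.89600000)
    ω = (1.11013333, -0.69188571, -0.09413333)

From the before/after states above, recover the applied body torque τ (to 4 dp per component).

ω₁ − ω₀ = (0.21013333, -0.09188571, 0.00586667)
ω₀×(Iω₀) = (0.0024, 0.0108, -0.0432)
I·α + gyro = (0.1600, -0.1500, -0.0300)

τ = (0.1600, -0.1500, -0.0300)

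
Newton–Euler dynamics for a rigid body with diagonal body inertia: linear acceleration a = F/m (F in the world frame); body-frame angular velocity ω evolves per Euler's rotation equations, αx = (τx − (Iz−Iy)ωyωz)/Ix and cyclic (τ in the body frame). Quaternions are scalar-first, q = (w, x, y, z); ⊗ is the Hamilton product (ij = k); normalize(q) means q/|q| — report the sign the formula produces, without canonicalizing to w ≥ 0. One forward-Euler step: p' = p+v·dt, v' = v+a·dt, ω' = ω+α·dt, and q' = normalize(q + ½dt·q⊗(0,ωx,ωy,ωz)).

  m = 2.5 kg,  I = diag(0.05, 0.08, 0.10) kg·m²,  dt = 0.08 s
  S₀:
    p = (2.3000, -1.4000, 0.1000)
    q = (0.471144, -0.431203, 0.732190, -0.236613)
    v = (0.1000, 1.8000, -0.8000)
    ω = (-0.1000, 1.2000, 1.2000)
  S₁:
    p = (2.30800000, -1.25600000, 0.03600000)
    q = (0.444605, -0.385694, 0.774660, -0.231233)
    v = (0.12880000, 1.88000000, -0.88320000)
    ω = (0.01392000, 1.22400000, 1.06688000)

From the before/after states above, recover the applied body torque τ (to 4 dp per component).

τ = (0.1000, 0.0300, -0.1700)

ω₁ − ω₀ = (0.11392000, 0.02400000, -0.13312000)
I·α + gyro = (0.1000, 0.0300, -0.1700)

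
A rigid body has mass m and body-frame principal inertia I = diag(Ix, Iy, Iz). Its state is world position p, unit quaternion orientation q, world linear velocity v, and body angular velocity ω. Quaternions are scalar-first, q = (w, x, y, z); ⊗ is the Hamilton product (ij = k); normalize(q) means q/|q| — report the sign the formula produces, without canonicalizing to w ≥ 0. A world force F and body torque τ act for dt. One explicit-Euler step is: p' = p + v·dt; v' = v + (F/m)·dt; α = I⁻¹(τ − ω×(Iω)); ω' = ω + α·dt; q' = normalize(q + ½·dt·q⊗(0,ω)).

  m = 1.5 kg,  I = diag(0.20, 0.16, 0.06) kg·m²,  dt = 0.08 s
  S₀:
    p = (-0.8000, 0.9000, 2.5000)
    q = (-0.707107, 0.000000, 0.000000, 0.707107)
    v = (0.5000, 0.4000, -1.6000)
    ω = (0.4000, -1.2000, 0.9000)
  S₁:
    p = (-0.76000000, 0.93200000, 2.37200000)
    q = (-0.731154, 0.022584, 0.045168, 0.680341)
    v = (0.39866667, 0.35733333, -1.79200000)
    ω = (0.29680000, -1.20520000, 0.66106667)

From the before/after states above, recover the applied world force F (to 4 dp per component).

Δv = v₁−v₀ = (-0.10133333, -0.04266667, -0.19200000)
applied force F = (-1.9000, -0.8000, -3.6000)

F = (-1.9000, -0.8000, -3.6000)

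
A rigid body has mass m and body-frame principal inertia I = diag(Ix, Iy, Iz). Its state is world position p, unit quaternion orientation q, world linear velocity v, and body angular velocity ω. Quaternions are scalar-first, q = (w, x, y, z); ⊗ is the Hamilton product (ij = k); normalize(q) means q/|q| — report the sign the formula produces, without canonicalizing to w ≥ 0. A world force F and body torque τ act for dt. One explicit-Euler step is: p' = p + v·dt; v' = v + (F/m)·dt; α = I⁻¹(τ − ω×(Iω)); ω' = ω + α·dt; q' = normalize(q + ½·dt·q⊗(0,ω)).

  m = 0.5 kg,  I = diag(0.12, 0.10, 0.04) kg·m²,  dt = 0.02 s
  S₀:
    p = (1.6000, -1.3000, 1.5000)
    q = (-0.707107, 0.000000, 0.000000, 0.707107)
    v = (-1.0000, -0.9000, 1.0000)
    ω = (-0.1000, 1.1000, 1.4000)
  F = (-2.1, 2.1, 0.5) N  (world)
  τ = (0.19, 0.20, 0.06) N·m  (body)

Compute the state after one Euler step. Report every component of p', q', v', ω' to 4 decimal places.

p + v·dt = (1.5800, -1.3180, 1.5200)
v + (F/m)dt = (-1.0840, -0.8160, 1.0200)
gyro term ω×Iω = (-0.0924, -0.0112, 0.0022)
(τ − ω×Iω)/I = (2.3533, 2.1120, 1.4450)
new body rate ω' = (-0.0529, 1.1422, 1.4289)
Hamilton product q⊗(0,ω) = (-0.9899498, -0.7071070, -0.8485284, -0.9899498)
q + ½dt·q⊗(0,ω), renormalized = (-0.7169, -0.0071, -0.0085, 0.6971)

p' = (1.5800, -1.3180, 1.5200)
q' = (-0.7169, -0.0071, -0.0085, 0.6971)
v' = (-1.0840, -0.8160, 1.0200)
ω' = (-0.0529, 1.1422, 1.4289)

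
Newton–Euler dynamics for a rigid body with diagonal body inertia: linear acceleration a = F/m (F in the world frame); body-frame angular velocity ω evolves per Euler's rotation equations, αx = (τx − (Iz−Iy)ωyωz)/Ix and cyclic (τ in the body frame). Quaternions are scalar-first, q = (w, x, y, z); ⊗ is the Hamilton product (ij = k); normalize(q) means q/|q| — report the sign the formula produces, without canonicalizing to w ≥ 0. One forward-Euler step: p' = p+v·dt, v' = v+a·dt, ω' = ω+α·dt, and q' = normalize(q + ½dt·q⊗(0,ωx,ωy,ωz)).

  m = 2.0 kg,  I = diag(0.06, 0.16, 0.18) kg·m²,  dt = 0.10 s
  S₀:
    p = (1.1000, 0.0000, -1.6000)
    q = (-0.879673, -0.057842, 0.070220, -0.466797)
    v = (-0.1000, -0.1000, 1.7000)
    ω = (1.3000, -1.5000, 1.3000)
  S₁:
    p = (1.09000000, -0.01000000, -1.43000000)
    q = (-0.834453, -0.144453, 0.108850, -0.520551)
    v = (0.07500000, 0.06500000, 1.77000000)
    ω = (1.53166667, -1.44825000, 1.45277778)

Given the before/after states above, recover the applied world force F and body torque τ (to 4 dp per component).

rate change Δω = (0.23166667, 0.05175000, 0.15277778)
I·α + gyro = (0.1000, -0.1200, 0.0800)
Δv = v₁−v₀ = (0.17500000, 0.16500000, 0.07000000)
applied force F = (3.5000, 3.3000, 1.4000)

F = (3.5000, 3.3000, 1.4000)
τ = (0.1000, -0.1200, 0.0800)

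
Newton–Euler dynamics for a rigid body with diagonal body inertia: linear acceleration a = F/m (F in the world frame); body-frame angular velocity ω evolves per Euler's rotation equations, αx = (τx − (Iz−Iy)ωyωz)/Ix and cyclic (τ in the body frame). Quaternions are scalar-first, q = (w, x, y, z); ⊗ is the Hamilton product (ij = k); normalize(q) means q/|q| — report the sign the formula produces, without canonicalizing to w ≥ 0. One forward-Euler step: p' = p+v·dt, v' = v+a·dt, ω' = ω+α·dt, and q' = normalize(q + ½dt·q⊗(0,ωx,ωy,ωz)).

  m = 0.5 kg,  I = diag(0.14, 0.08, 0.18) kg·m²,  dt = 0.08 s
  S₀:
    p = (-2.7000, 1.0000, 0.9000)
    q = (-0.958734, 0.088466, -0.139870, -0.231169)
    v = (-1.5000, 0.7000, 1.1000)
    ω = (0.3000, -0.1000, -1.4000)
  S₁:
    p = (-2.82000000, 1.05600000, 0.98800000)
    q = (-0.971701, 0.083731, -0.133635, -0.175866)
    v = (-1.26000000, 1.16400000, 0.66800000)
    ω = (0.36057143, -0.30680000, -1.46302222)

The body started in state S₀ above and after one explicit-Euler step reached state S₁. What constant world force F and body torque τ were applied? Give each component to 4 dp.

F = (1.5000, 2.9000, -2.7000)
τ = (0.1200, -0.1900, -0.1400)

v₁ − v₀ = (0.24000000, 0.46400000, -0.43200000)
m·(v₁−v₀)/dt = (1.5000, 2.9000, -2.7000)
ω₁ − ω₀ = (0.06057143, -0.20680000, -0.06302222)
gyro term ω₀×Iω₀ = (0.0140, 0.0168, 0.0018)
I·α + gyro = (0.1200, -0.1900, -0.1400)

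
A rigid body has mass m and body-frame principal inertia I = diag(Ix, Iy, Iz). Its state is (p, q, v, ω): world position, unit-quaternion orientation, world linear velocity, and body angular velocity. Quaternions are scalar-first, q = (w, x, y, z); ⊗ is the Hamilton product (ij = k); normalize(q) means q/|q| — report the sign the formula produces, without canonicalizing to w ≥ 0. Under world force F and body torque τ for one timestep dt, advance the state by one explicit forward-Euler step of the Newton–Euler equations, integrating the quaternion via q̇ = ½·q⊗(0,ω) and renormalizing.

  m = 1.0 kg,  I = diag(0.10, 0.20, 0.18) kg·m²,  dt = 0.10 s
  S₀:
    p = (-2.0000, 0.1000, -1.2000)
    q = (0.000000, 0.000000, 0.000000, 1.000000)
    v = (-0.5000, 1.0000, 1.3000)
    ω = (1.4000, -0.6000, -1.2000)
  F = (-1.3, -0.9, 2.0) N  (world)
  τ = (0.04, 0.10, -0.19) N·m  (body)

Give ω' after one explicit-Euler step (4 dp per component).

ω' = (1.4544, -0.6172, -1.2589)

gyro term ω×Iω = (-0.0144, 0.1344, -0.0840)
(τ − ω×Iω)/I = (0.5440, -0.1720, -0.5889)
ω' = ω + α·dt = (1.4544, -0.6172, -1.2589)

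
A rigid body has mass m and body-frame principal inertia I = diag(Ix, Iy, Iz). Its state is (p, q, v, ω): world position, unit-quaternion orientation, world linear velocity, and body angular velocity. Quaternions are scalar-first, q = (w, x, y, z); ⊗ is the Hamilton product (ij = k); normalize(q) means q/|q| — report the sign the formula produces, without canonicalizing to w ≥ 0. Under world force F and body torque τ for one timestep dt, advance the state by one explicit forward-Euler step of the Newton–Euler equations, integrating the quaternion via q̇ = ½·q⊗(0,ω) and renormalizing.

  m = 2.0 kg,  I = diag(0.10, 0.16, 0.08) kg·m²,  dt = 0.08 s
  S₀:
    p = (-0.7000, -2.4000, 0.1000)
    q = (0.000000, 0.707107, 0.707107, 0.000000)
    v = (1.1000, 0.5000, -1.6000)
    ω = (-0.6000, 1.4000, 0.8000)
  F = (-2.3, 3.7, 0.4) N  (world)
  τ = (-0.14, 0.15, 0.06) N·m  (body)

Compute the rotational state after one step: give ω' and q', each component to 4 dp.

gyro term ω×Iω = (-0.0896, -0.0096, -0.0504)
α = I⁻¹(τ − ω×Iω) = (-0.5040, 0.9975, 1.3800)
ω + α·dt = (-0.6403, 1.4798, 0.9104)
2q̇ = q⊗(0,ω) = (-0.5656856, 0.5656856, -0.5656856, 1.4142140)
q' = normalize(q + ½dt·q⊗(0,ω)) = (-0.0226, 0.7280, 0.6829, 0.0564)

ω' = (-0.6403, 1.4798, 0.9104)
q' = (-0.0226, 0.7280, 0.6829, 0.0564)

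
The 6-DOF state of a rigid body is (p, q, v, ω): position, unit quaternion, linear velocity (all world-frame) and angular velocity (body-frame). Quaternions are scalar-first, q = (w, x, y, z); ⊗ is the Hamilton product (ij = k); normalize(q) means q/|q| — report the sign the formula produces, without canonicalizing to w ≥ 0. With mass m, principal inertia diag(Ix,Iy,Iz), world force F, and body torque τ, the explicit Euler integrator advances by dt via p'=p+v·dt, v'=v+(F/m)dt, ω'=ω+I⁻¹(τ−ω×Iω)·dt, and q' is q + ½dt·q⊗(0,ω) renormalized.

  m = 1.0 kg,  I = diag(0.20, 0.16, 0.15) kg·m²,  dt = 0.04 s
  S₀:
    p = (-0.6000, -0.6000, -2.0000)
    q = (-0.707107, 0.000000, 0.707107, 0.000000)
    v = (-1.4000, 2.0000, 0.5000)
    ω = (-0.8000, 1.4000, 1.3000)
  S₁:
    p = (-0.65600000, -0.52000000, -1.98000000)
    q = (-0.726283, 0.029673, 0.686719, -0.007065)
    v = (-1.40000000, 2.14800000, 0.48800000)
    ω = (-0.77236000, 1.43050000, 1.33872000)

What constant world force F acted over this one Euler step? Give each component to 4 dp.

velocity change Δv = (0.00000000, 0.14800000, -0.01200000)
m·(v₁−v₀)/dt = (0.0000, 3.7000, -0.3000)

F = (0.0000, 3.7000, -0.3000)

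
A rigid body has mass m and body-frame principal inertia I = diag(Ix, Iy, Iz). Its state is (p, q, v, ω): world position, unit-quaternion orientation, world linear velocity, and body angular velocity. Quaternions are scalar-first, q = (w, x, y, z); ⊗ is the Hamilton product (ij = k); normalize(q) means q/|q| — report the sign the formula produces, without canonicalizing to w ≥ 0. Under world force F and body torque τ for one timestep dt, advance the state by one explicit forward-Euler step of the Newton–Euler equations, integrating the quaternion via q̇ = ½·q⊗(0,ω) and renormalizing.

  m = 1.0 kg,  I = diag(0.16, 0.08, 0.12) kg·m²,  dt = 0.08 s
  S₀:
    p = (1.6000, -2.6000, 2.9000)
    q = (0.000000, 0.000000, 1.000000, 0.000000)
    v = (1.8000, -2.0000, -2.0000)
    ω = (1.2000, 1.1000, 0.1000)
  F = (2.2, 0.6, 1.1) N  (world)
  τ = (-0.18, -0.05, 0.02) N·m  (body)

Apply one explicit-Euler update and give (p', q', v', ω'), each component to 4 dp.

ω×(Iω) gyroscopic = (0.0044, 0.0048, -0.1056)
α = I⁻¹(τ − ω×Iω) = (-1.1525, -0.6850, 1.0467)
new body rate ω' = (1.1078, 1.0452, 0.1837)
2q̇ = q⊗(0,ω) = (-1.1000000, 0.1000000, 0.0000000, -1.2000000)
updated quaternion q' = (-0.0439, 0.0040, 0.9979, -0.0479)
p + v·dt = (1.7440, -2.7600, 2.7400)
v + (F/m)dt = (1.9760, -1.9520, -1.9120)

p' = (1.7440, -2.7600, 2.7400)
q' = (-0.0439, 0.0040, 0.9979, -0.0479)
v' = (1.9760, -1.9520, -1.9120)
ω' = (1.1078, 1.0452, 0.1837)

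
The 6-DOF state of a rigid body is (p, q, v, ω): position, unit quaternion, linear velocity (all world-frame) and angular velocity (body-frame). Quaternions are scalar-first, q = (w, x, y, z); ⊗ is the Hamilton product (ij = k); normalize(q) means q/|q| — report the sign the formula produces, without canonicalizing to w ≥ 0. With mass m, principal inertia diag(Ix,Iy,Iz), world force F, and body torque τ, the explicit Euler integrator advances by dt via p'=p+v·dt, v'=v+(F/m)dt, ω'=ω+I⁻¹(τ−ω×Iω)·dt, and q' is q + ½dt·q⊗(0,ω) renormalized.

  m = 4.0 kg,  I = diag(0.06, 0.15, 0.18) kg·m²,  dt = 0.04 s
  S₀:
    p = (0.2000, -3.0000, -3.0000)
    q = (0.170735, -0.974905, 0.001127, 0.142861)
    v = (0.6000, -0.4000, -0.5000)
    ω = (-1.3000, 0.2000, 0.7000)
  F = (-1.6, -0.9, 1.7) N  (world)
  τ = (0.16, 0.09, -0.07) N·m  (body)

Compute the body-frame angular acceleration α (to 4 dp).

α = (2.5967, -0.1280, -0.2589)

ω×(Iω) gyroscopic = (0.0042, 0.1092, -0.0234)
(τ − ω×Iω)/I = (2.5967, -0.1280, -0.2589)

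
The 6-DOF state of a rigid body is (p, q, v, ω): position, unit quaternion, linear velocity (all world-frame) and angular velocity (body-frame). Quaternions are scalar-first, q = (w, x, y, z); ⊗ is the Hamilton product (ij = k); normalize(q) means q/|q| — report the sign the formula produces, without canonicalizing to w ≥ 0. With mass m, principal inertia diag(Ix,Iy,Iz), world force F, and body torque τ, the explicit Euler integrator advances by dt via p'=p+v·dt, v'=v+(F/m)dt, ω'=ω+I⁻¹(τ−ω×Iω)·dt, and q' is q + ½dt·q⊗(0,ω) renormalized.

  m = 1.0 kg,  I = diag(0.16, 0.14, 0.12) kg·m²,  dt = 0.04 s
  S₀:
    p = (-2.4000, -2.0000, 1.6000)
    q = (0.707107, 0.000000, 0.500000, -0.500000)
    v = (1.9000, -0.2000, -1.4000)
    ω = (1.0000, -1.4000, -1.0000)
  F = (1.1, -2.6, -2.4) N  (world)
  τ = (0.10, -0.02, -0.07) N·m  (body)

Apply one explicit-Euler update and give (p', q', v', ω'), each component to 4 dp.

α = I⁻¹(τ − ω×Iω) = (0.8000, 0.1429, -0.8167)
ω' = ω + α·dt = (1.0320, -1.3943, -1.0327)
Hamilton product q⊗(0,ω) = (0.2000000, -0.4928930, -1.4899498, -1.2071070)
q' = normalize(q + ½dt·q⊗(0,ω)) = (0.7105, -0.0099, 0.4698, -0.5237)
p' = p + v·dt = (-2.3240, -2.0080, 1.5440)
new velocity v' = (1.9440, -0.3040, -1.4960)

p' = (-2.3240, -2.0080, 1.5440)
q' = (0.7105, -0.0099, 0.4698, -0.5237)
v' = (1.9440, -0.3040, -1.4960)
ω' = (1.0320, -1.3943, -1.0327)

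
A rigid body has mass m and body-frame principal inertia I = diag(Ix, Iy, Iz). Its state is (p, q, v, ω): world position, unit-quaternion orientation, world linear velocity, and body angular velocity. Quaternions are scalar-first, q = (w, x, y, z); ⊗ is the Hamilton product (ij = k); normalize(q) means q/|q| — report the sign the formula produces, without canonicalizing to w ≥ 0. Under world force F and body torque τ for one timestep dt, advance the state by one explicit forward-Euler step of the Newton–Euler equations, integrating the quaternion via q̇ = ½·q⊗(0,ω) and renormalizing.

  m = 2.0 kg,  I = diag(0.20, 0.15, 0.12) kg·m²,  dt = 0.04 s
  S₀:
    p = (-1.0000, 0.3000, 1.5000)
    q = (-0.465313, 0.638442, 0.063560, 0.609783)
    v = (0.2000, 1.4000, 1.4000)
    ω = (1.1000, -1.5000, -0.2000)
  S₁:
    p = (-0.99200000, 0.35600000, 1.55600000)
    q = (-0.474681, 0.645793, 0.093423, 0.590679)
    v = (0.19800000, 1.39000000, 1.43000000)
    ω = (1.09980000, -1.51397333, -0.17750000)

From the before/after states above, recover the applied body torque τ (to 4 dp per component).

τ = (-0.0100, -0.0700, 0.1500)

rate change Δω = (-0.00020000, -0.01397333, 0.02250000)
ω₀×(Iω₀) = (-0.0090, -0.0176, 0.0825)
applied torque τ = (-0.0100, -0.0700, 0.1500)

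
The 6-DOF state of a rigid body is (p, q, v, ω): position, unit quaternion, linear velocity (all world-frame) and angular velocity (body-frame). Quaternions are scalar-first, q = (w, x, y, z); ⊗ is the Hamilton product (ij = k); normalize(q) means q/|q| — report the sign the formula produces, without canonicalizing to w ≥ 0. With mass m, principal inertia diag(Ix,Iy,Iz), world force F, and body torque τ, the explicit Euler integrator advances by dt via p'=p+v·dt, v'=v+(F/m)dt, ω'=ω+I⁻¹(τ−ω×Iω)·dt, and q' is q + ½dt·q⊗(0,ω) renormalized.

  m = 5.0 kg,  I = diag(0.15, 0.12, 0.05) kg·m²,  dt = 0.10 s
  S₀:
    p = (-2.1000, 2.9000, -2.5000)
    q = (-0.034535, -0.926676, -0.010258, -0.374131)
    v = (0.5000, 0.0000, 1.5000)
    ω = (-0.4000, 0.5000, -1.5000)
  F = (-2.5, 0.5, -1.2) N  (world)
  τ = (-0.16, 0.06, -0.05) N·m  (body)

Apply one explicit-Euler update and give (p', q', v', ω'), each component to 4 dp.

p' = (-2.0500, 2.9000, -2.3500)
q' = (-0.0806, -0.9128, -0.0729, -0.3936)
v' = (0.4500, 0.0100, 1.4760)
ω' = (-0.5417, 0.5000, -1.6120)

p' = p + v·dt = (-2.0500, 2.9000, -2.3500)
v + (F/m)dt = (0.4500, 0.0100, 1.4760)
ω×(Iω) gyroscopic = (0.0525, 0.0600, 0.0060)
α = I⁻¹(τ − ω×Iω) = (-1.4167, 0.0000, -1.1200)
ω + α·dt = (-0.5417, 0.5000, -1.6120)
2q̇ = q⊗(0,ω) = (-0.9267379, 0.2162665, -1.2576291, -0.4156387)
q' = normalize(q + ½dt·q⊗(0,ω)) = (-0.0806, -0.9128, -0.0729, -0.3936)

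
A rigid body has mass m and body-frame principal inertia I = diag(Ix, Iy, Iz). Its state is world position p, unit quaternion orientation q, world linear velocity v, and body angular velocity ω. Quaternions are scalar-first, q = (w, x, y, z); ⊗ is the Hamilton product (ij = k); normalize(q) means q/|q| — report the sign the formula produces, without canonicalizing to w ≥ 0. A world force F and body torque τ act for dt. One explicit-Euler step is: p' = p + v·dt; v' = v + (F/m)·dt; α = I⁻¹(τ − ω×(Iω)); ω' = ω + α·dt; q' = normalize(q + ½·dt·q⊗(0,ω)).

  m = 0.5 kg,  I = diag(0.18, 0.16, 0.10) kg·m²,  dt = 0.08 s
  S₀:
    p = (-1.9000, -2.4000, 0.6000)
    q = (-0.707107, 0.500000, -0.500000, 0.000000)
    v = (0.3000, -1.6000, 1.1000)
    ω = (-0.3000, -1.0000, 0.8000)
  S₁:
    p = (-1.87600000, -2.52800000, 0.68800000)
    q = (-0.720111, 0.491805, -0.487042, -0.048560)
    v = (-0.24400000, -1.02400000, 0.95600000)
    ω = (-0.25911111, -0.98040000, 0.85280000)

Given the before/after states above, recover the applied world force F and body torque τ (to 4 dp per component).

F = (-3.4000, 3.6000, -0.9000)
τ = (0.1400, 0.0200, 0.0600)

ω₁ − ω₀ = (0.04088889, 0.01960000, 0.05280000)
τ = I·(Δω/dt) + ω₀×(Iω₀) = (0.1400, 0.0200, 0.0600)
velocity change Δv = (-0.54400000, 0.57600000, -0.14400000)
m·(v₁−v₀)/dt = (-3.4000, 3.6000, -0.9000)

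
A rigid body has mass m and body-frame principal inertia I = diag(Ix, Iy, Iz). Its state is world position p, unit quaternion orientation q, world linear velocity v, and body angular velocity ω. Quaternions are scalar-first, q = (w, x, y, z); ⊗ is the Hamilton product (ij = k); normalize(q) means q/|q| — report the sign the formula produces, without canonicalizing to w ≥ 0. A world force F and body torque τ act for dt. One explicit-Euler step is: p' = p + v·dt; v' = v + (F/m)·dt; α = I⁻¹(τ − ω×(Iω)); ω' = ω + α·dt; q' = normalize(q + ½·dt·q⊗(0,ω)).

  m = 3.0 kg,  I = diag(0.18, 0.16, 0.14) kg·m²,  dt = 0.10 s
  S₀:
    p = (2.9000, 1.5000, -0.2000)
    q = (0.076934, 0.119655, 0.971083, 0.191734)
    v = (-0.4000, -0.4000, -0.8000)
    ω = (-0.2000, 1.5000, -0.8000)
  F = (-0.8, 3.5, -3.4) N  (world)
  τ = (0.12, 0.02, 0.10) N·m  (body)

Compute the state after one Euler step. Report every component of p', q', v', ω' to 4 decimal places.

a = (-0.2667, 1.1667, -1.1333)
p' = p + v·dt = (2.8600, 1.4600, -0.2800)
v + (F/m)dt = (-0.4267, -0.2833, -0.9133)
α = I⁻¹(τ − ω×Iω) = (0.5333, 0.0850, 0.6714)
ω + α·dt = (-0.1467, 1.5085, -0.7329)
q⊗(0,ω) = (-1.2793063, -1.0798542, 0.1727782, 0.3121519)
updated quaternion q' = (0.0129, 0.0654, 0.9762, 0.2066)

p' = (2.8600, 1.4600, -0.2800)
q' = (0.0129, 0.0654, 0.9762, 0.2066)
v' = (-0.4267, -0.2833, -0.9133)
ω' = (-0.1467, 1.5085, -0.7329)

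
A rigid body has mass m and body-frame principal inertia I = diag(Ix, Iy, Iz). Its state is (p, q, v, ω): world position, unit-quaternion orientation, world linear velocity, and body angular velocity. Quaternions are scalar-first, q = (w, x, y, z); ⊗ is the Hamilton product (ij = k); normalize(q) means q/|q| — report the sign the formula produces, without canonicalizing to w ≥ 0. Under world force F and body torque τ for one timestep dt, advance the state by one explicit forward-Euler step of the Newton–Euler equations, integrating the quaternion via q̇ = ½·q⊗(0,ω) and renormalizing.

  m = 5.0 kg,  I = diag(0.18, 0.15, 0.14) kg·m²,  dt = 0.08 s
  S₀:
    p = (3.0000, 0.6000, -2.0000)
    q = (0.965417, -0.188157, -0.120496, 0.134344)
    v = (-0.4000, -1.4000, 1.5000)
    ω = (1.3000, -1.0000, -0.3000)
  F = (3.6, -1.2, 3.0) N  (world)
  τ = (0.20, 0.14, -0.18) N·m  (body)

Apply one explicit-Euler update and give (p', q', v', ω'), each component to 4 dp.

p' = (2.9680, 0.4880, -1.8800)
q' = (0.9698, -0.1308, -0.1540, 0.1362)
v' = (-0.3424, -1.4192, 1.5480)
ω' = (1.3902, -0.9170, -0.4251)

gyro term ω×Iω = (-0.0030, -0.0156, 0.0390)
(τ − ω×Iω)/I = (1.1278, 1.0373, -1.5643)
ω' = ω + α·dt = (1.3902, -0.9170, -0.4251)
Hamilton product q⊗(0,ω) = (0.1644113, 1.4255349, -0.8472169, 0.0551767)
updated quaternion q' = (0.9698, -0.1308, -0.1540, 0.1362)
a = (0.7200, -0.2400, 0.6000)
new position p' = (2.9680, 0.4880, -1.8800)
v' = v + a·dt = (-0.3424, -1.4192, 1.5480)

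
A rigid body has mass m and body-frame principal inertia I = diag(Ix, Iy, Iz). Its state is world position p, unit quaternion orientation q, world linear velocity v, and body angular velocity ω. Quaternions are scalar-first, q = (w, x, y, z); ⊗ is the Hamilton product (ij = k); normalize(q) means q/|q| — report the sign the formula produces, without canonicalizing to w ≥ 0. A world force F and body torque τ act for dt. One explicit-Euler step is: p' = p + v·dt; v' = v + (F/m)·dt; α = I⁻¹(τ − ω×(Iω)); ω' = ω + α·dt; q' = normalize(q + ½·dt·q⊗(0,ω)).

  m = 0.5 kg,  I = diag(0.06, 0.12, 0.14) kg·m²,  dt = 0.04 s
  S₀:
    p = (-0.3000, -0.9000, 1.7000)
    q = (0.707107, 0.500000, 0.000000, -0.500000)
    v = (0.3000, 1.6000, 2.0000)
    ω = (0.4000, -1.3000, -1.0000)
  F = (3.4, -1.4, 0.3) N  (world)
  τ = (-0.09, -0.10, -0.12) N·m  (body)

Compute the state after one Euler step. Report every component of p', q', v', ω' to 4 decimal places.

p' = p + v·dt = (-0.2880, -0.8360, 1.7800)
new velocity v' = (0.5720, 1.4880, 2.0240)
gyro term ω×Iω = (0.0260, 0.0320, -0.0312)
angular accel α = (-1.9333, -1.1000, -0.6343)
ω' = ω + α·dt = (0.3227, -1.3440, -1.0254)
Hamilton product q⊗(0,ω) = (-0.7000000, -0.3671572, -0.6192391, -1.3571070)
q' = normalize(q + ½dt·q⊗(0,ω)) = (0.6927, 0.4924, -0.0124, -0.5268)

p' = (-0.2880, -0.8360, 1.7800)
q' = (0.6927, 0.4924, -0.0124, -0.5268)
v' = (0.5720, 1.4880, 2.0240)
ω' = (0.3227, -1.3440, -1.0254)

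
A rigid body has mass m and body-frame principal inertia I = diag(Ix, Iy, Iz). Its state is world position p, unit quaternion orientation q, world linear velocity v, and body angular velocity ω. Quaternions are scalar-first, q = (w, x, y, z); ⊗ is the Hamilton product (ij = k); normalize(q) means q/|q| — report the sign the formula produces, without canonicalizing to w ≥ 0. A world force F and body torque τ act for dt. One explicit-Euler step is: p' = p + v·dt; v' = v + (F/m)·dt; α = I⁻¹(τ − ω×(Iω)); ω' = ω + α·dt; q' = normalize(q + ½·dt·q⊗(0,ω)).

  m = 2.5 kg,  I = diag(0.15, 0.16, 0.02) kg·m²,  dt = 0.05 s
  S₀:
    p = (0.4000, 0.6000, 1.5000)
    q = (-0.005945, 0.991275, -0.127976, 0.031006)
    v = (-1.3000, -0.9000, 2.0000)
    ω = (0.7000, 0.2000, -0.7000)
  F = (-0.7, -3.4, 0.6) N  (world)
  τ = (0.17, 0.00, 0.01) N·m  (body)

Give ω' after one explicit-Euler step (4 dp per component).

α = I⁻¹(τ − ω×Iω) = (1.0027, 0.3981, 0.4300)
ω + α·dt = (0.7501, 0.2199, -0.6785)

ω' = (0.7501, 0.2199, -0.6785)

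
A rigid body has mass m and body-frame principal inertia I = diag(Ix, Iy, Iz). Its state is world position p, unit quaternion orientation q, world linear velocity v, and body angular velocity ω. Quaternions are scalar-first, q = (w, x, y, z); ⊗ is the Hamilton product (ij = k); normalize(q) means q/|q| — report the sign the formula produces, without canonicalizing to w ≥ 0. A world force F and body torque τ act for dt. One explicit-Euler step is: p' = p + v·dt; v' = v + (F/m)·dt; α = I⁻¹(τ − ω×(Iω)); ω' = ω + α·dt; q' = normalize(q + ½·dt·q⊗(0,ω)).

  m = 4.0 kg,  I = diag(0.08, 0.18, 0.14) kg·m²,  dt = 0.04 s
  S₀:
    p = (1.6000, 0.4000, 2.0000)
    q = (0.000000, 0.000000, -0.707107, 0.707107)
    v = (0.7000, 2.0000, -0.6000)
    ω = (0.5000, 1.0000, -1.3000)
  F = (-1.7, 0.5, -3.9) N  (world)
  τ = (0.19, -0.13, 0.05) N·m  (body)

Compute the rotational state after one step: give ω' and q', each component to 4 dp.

ω' = (0.5690, 0.9624, -1.3000)
q' = (0.0325, 0.0042, -0.6996, 0.7138)

ω×(Iω) gyroscopic = (0.0520, 0.0390, 0.0500)
(τ − ω×Iω)/I = (1.7250, -0.9389, 0.0000)
new body rate ω' = (0.5690, 0.9624, -1.3000)
Hamilton product q⊗(0,ω) = (1.6263461, 0.2121321, 0.3535535, 0.3535535)
updated quaternion q' = (0.0325, 0.0042, -0.6996, 0.7138)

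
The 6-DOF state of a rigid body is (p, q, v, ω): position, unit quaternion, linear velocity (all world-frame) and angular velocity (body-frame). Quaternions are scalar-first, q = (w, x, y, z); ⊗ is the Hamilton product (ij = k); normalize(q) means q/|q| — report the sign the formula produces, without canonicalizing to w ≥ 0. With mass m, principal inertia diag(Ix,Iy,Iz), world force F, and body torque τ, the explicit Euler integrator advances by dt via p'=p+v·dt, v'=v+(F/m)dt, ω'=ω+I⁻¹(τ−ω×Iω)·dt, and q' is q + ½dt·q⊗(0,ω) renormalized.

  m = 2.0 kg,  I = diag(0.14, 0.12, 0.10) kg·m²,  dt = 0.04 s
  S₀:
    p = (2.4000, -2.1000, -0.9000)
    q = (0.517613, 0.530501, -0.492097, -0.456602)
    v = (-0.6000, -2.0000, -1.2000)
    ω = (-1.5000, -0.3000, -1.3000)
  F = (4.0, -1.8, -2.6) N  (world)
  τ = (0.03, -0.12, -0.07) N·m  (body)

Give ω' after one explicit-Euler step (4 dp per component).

ω×(Iω) gyroscopic = (-0.0078, 0.0780, -0.0090)
angular accel α = (0.2700, -1.6500, -0.6100)
ω' = ω + α·dt = (-1.4892, -0.3660, -1.3244)

ω' = (-1.4892, -0.3660, -1.3244)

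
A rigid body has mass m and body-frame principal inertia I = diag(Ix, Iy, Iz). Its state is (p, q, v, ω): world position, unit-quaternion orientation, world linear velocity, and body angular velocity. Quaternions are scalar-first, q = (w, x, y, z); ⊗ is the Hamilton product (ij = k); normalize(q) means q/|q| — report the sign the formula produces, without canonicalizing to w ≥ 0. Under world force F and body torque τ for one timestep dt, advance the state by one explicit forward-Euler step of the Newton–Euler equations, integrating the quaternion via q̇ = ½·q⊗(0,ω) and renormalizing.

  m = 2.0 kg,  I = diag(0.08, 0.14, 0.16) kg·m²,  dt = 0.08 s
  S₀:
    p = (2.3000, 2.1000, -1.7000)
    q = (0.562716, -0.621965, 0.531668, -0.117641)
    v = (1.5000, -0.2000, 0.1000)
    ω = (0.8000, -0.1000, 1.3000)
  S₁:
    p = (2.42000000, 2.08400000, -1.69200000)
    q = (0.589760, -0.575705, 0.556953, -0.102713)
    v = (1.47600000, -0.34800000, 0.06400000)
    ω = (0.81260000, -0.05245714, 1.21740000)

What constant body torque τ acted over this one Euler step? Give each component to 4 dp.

rate change Δω = (0.01260000, 0.04754286, -0.08260000)
ω₀×(Iω₀) = (-0.0026, -0.0832, -0.0048)
applied torque τ = (0.0100, 0.0000, -0.1700)

τ = (0.0100, 0.0000, -0.1700)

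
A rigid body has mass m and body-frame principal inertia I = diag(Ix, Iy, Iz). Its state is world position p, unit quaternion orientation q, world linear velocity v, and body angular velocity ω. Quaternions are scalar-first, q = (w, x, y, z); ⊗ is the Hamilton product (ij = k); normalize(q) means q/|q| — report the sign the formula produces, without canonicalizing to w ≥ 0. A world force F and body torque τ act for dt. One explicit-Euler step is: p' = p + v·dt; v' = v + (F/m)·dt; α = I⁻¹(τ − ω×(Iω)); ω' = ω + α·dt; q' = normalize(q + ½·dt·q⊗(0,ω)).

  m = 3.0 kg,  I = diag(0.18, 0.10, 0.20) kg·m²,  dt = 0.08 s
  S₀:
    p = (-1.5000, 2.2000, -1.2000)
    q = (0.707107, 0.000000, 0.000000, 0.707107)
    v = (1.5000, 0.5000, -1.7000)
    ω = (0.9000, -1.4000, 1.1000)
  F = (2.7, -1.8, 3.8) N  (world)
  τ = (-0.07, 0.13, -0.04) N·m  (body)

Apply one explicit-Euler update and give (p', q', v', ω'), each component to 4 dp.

a = (0.9000, -0.6000, 1.2667)
p' = p + v·dt = (-1.3800, 2.2400, -1.3360)
new velocity v' = (1.5720, 0.4520, -1.5987)
precession coupling ω×(Iω) = (-0.1540, -0.0198, 0.1008)
(τ − ω×Iω)/I = (0.4667, 1.4980, -0.7040)
new body rate ω' = (0.9373, -1.2802, 1.0437)
q⊗(0,ω) = (-0.7778177, 1.6263461, -0.3535535, 0.7778177)
q' = normalize(q + ½dt·q⊗(0,ω)) = (0.6739, 0.0648, -0.0141, 0.7359)

p' = (-1.3800, 2.2400, -1.3360)
q' = (0.6739, 0.0648, -0.0141, 0.7359)
v' = (1.5720, 0.4520, -1.5987)
ω' = (0.9373, -1.2802, 1.0437)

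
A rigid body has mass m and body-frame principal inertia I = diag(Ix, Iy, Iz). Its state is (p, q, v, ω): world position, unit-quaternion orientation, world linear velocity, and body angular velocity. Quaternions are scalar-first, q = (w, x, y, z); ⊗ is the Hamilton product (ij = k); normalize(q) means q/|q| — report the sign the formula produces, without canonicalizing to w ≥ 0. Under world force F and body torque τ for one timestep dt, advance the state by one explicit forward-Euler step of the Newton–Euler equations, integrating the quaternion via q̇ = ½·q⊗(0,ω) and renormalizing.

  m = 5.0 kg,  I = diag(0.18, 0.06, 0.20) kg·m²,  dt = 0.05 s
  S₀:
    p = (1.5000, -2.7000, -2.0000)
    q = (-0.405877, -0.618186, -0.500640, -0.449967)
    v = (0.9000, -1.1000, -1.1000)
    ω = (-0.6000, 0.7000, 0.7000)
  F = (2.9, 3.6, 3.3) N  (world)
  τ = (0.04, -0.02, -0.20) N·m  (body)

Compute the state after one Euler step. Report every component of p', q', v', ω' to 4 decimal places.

p' = (1.5450, -2.7550, -2.0550)
q' = (-0.3983, -0.6127, -0.4900, -0.4752)
v' = (0.9290, -1.0640, -1.0670)
ω' = (-0.6079, 0.6763, 0.6374)

new position p' = (1.5450, -2.7550, -2.0550)
new velocity v' = (0.9290, -1.0640, -1.0670)
α = I⁻¹(τ − ω×Iω) = (-0.1589, -0.4733, -1.2520)
new body rate ω' = (-0.6079, 0.6763, 0.6374)
Hamilton product q⊗(0,ω) = (0.2945133, 0.2080551, 0.4185965, -1.0172281)
updated quaternion q' = (-0.3983, -0.6127, -0.4900, -0.4752)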